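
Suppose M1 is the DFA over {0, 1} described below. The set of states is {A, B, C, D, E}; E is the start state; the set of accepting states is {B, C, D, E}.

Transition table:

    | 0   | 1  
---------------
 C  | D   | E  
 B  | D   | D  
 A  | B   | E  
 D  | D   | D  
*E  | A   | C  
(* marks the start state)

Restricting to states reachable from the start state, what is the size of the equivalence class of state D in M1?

Every state is reachable, so we keep all 5.
P0 = {B,C,D,E} | {A}.
Refine {B,C,D,E} on symbol 0: members go to different blocks, giving {B,C,D} and {E}.
On input 1, block {B,C,D} splits into {B,D} and {C}.
The partition is now stable with 4 blocks: {B,D} | {A} | {E} | {C}.
The equivalence class containing D is {B,D}, of size 2.

2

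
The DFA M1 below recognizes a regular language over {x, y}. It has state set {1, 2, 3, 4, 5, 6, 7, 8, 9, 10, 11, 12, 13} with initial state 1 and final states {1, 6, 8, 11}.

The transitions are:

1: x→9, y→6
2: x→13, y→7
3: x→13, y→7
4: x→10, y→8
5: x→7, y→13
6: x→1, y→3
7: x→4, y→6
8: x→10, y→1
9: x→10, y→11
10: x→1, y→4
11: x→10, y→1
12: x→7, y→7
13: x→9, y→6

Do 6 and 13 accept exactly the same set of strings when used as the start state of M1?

States {2,5,12} cannot be reached from the start state, so discard them.
P0 = {1,6,8,11} | {3,4,7,9,10,13}.
Split {1,6,8,11} by δ(·,x) → {1,8,11} and {6}.
On input y, block {1,8,11} splits into {8,11} and {1}.
Refine {3,4,7,9,10,13} on symbol x: members go to different blocks, giving {3,4,7,9,13} and {10}.
Split {3,4,7,9,13} by δ(·,x) → {3,7,13} and {4,9}.
Refine {3,7,13} on symbol x: members go to different blocks, giving {7,13} and {3}.
No further refinement is possible. Final partition (7 blocks): {8,11} | {7,13} | {6} | {1} | {10} | {4,9} | {3}.
6 and 13 end up in different blocks, so they are distinguishable. For instance, the string 'ε' is accepted from only 6.

No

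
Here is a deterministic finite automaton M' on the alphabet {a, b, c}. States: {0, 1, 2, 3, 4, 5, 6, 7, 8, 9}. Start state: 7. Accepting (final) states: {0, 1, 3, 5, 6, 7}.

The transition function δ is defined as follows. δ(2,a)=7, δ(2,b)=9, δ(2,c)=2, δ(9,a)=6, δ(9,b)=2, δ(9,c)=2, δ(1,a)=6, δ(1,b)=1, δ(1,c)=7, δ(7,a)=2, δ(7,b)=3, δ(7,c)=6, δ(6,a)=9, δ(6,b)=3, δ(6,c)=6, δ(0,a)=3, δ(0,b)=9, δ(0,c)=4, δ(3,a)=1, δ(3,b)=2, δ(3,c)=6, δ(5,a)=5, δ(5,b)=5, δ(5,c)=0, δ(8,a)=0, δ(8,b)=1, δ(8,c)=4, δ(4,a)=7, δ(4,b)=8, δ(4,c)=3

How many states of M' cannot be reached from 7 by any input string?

4

Starting at 7 and following transitions, the reachable set is {1, 2, 3, 6, 7, 9}. That leaves 0, 4, 5, 8 unreachable — 4 in total.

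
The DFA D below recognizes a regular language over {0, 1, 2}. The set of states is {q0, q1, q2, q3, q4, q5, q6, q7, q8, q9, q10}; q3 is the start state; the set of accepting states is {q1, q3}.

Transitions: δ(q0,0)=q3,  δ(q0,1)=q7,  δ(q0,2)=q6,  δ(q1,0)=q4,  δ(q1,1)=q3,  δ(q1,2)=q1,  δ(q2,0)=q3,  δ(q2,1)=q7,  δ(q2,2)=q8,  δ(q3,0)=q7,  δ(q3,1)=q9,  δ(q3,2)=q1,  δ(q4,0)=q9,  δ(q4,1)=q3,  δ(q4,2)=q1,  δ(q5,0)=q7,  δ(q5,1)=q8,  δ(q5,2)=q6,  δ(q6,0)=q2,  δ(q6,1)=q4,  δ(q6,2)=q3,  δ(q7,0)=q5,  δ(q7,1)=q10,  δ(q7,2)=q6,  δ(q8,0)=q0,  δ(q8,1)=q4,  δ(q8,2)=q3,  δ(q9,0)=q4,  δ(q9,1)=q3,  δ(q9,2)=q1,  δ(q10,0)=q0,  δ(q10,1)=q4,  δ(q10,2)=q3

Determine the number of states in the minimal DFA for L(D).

6

All states are reachable from the start state.
P0 = {q1,q3} | {q0,q2,q4,q5,q6,q7,q8,q9,q10}.
Refine {q1,q3} on symbol 1: members go to different blocks, giving {q1} and {q3}.
On input 0, block {q0,q2,q4,q5,q6,q7,q8,q9,q10} splits into {q4,q5,q6,q7,q8,q9,q10} and {q0,q2}.
Refine {q4,q5,q6,q7,q8,q9,q10} on symbol 0: members go to different blocks, giving {q4,q5,q7,q9} and {q6,q8,q10}.
Refine {q4,q5,q7,q9} on symbol 1: members go to different blocks, giving {q4,q9} and {q5,q7}.
The partition is now stable with 6 blocks: {q1} | {q4,q9} | {q3} | {q0,q2} | {q6,q8,q10} | {q5,q7}.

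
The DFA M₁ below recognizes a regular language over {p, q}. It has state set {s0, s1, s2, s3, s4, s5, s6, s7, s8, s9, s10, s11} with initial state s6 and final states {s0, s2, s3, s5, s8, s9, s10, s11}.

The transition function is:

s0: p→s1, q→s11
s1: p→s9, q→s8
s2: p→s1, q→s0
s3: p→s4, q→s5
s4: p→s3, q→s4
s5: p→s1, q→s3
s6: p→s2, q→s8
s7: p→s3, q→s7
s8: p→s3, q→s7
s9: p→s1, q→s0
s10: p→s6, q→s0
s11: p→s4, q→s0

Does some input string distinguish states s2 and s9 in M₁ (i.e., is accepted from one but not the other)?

No

First remove the unreachable states {s10}; 11 states remain.
Initial partition by acceptance: {s0,s2,s3,s5,s8,s9,s11} | {s1,s4,s6,s7}.
On input p, block {s0,s2,s3,s5,s8,s9,s11} splits into {s0,s2,s3,s5,s9,s11} and {s8}.
Refine {s1,s4,s6,s7} on symbol q: members go to different blocks, giving {s1,s6} and {s4,s7}.
Split {s0,s2,s3,s5,s9,s11} by δ(·,p) → {s0,s2,s5,s9} and {s3,s11}.
Split {s0,s2,s5,s9} by δ(·,q) → {s0,s5} and {s2,s9}.
No further refinement is possible. Final partition (6 blocks): {s0,s5} | {s1,s6} | {s8} | {s4,s7} | {s3,s11} | {s2,s9}.
s2 and s9 lie in the same block of the stable partition, so they are equivalent — no string distinguishes them.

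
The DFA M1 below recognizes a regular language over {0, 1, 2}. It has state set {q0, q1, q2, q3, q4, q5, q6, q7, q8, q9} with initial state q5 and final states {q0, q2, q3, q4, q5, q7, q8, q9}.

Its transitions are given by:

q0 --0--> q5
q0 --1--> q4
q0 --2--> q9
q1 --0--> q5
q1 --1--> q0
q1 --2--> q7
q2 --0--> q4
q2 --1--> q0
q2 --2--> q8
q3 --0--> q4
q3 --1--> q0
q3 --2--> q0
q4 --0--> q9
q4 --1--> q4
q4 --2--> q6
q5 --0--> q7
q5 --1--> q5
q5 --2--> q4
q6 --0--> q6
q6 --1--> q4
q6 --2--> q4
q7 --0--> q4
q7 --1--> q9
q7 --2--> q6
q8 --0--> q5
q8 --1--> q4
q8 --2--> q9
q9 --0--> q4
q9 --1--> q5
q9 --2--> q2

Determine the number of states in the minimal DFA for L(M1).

7

First remove the unreachable states {q1,q3}; 8 states remain.
P0 = {q0,q2,q4,q5,q7,q8,q9} | {q6}.
Refine {q0,q2,q4,q5,q7,q8,q9} on symbol 2: members go to different blocks, giving {q0,q2,q5,q8,q9} and {q4,q7}.
Refine {q0,q2,q5,q8,q9} on symbol 0: members go to different blocks, giving {q2,q5,q9} and {q0,q8}.
On input 1, block {q2,q5,q9} splits into {q5,q9} and {q2}.
Refine {q5,q9} on symbol 2: members go to different blocks, giving {q5} and {q9}.
Refine {q4,q7} on symbol 0: members go to different blocks, giving {q4} and {q7}.
The partition is now stable with 7 blocks: {q5} | {q6} | {q4} | {q0,q8} | {q2} | {q9} | {q7}.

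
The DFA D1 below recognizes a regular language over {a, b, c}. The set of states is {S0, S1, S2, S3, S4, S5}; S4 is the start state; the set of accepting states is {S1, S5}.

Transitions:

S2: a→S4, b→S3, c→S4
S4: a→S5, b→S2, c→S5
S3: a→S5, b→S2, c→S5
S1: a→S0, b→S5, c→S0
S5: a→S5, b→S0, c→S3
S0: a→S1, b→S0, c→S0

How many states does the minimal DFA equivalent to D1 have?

5

P0 = {S1,S5} | {S0,S2,S3,S4}.
On input a, block {S1,S5} splits into {S1} and {S5}.
On input a, block {S0,S2,S3,S4} splits into {S3,S4} and {S0} and {S2}.
No further refinement is possible. Final partition (5 blocks): {S1} | {S3,S4} | {S5} | {S0} | {S2}.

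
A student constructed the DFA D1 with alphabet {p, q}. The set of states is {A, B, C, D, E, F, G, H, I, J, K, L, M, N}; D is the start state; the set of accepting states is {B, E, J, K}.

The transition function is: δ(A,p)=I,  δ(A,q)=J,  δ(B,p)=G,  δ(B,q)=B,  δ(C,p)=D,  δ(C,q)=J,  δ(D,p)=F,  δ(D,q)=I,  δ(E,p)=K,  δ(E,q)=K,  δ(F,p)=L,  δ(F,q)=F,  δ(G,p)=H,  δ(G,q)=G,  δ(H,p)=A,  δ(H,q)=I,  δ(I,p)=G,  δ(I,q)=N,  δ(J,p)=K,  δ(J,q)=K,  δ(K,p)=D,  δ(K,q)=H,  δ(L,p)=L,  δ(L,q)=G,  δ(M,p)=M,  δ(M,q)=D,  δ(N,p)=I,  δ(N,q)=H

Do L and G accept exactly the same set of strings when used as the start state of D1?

No

First remove the unreachable states {B,C,E,M}; 10 states remain.
Start with accepting vs non-accepting: {J,K} | {A,D,F,G,H,I,L,N}.
Split {J,K} by δ(·,p) → {J} and {K}.
Split {A,D,F,G,H,I,L,N} by δ(·,q) → {D,F,G,H,I,L,N} and {A}.
Split {D,F,G,H,I,L,N} by δ(·,p) → {D,F,G,I,L,N} and {H}.
On input p, block {D,F,G,I,L,N} splits into {D,F,I,L,N} and {G}.
Refine {D,F,I,L,N} on symbol p: members go to different blocks, giving {D,F,L,N} and {I}.
Refine {D,F,L,N} on symbol p: members go to different blocks, giving {D,F,L} and {N}.
On input q, block {D,F,L} splits into {D} and {F} and {L}.
No further refinement is possible. Final partition (10 blocks): {J} | {D} | {K} | {A} | {H} | {G} | {I} | {N} | {F} | {L}.
L and G end up in different blocks, so they are distinguishable. For instance, the string 'ppq' is accepted from only G.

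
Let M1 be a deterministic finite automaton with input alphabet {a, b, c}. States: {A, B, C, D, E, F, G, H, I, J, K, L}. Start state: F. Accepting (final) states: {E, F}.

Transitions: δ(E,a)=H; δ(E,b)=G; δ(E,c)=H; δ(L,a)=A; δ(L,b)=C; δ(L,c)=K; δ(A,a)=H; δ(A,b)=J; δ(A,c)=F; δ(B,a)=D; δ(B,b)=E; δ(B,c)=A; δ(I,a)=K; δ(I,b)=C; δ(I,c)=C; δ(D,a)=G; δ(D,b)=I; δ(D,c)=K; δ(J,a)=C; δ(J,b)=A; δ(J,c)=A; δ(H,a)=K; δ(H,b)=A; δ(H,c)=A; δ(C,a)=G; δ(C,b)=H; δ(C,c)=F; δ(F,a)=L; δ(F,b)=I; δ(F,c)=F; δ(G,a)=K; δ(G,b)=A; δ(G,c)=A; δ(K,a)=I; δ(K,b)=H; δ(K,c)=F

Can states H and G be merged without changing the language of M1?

Yes

First remove the unreachable states {B,D,E}; 9 states remain.
Start with accepting vs non-accepting: {F} | {A,C,G,H,I,J,K,L}.
On input c, block {A,C,G,H,I,J,K,L} splits into {G,H,I,J,L} and {A,C,K}.
The partition is now stable with 3 blocks: {F} | {G,H,I,J,L} | {A,C,K}.
H and G lie in the same block of the stable partition, so they are equivalent — no string distinguishes them.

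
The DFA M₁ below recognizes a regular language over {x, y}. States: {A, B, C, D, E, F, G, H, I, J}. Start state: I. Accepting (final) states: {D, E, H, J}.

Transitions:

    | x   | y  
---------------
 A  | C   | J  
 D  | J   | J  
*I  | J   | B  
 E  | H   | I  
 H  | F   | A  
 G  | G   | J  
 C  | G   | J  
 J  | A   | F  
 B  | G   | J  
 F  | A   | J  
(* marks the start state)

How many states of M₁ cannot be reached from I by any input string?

BFS from I reaches {A, B, C, F, G, I, J}; the 3 state(s) D, E, H are never visited.

3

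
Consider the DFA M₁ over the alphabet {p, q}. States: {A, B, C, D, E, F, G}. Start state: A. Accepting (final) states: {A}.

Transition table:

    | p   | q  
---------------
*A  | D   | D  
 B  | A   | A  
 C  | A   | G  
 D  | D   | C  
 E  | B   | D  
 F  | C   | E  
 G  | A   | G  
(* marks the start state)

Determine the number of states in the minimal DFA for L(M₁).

First remove the unreachable states {B,E,F}; 4 states remain.
Start with accepting vs non-accepting: {A} | {C,D,G}.
Refine {C,D,G} on symbol p: members go to different blocks, giving {C,G} and {D}.
Stable partition: {A} | {C,G} | {D} — 3 equivalence classes.

3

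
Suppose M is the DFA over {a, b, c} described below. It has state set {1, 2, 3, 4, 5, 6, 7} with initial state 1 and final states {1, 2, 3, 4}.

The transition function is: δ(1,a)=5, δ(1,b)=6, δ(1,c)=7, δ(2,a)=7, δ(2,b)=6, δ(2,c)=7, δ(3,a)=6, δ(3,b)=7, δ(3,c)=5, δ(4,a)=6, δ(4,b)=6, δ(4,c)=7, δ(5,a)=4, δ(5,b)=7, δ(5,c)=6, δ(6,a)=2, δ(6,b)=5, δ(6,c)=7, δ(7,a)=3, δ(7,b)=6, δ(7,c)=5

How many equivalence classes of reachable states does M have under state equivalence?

All states are reachable from the start state.
Initial partition by acceptance: {1,2,3,4} | {5,6,7}.
No further refinement is possible. Final partition (2 blocks): {1,2,3,4} | {5,6,7}.

2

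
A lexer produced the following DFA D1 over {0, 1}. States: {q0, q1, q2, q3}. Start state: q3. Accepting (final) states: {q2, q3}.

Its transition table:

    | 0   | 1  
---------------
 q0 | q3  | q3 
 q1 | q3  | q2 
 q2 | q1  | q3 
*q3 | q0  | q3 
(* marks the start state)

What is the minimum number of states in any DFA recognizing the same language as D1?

Reachable states from the start: {q0,q3}. Unreachable: {q1,q2} — drop them.
P0 = {q3} | {q0}.
No further refinement is possible. Final partition (2 blocks): {q3} | {q0}.

2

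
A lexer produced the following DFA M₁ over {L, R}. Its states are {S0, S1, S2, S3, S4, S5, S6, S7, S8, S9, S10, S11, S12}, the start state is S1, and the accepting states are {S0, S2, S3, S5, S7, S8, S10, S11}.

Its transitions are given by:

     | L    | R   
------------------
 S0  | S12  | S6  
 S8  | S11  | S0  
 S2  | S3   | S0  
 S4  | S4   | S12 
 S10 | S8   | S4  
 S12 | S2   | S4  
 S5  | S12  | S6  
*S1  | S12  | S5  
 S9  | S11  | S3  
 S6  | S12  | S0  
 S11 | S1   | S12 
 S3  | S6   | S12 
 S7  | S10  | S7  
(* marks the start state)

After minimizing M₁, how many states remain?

States {S7,S8,S9,S10,S11} cannot be reached from the start state, so discard them.
Start with accepting vs non-accepting: {S0,S2,S3,S5} | {S1,S4,S6,S12}.
On input L, block {S0,S2,S3,S5} splits into {S0,S3,S5} and {S2}.
On input L, block {S1,S4,S6,S12} splits into {S1,S4,S6} and {S12}.
On input L, block {S0,S3,S5} splits into {S0,S5} and {S3}.
On input L, block {S1,S4,S6} splits into {S1,S6} and {S4}.
No further refinement is possible. Final partition (6 blocks): {S0,S5} | {S1,S6} | {S2} | {S12} | {S3} | {S4}.

6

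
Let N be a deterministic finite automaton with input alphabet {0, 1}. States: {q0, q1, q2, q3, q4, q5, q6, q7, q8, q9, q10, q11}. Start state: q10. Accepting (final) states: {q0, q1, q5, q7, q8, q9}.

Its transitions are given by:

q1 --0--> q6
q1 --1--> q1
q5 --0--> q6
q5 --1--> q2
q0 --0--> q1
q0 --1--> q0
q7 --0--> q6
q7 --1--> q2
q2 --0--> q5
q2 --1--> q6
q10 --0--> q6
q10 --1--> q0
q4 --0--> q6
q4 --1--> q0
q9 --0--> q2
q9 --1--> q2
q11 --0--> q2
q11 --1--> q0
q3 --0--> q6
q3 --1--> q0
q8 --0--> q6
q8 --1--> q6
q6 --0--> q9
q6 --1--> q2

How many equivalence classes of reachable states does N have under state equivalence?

First remove the unreachable states {q3,q4,q7,q8,q11}; 7 states remain.
Initial partition by acceptance: {q0,q1,q5,q9} | {q2,q6,q10}.
On input 0, block {q0,q1,q5,q9} splits into {q1,q5,q9} and {q0}.
Refine {q1,q5,q9} on symbol 1: members go to different blocks, giving {q5,q9} and {q1}.
Refine {q2,q6,q10} on symbol 0: members go to different blocks, giving {q2,q6} and {q10}.
Stable partition: {q5,q9} | {q2,q6} | {q0} | {q1} | {q10} — 5 equivalence classes.

5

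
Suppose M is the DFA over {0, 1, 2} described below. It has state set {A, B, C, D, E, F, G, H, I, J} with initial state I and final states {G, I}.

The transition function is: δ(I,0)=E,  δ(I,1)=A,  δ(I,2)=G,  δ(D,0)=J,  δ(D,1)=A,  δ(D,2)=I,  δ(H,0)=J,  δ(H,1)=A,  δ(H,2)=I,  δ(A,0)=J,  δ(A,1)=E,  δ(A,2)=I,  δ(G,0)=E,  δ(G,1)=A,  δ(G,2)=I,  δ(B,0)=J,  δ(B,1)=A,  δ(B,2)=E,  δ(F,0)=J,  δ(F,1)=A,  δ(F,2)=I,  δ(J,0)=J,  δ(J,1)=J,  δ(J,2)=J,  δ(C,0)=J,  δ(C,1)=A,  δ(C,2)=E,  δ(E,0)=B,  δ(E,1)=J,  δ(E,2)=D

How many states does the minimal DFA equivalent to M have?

6

Reachable states from the start: {A,B,D,E,G,I,J}. Unreachable: {C,F,H} — drop them.
Initial partition by acceptance: {G,I} | {A,B,D,E,J}.
Refine {A,B,D,E,J} on symbol 2: members go to different blocks, giving {B,E,J} and {A,D}.
Refine {B,E,J} on symbol 1: members go to different blocks, giving {E,J} and {B}.
Refine {E,J} on symbol 0: members go to different blocks, giving {E} and {J}.
Refine {A,D} on symbol 1: members go to different blocks, giving {A} and {D}.
Stable partition: {G,I} | {E} | {A} | {B} | {J} | {D} — 6 equivalence classes.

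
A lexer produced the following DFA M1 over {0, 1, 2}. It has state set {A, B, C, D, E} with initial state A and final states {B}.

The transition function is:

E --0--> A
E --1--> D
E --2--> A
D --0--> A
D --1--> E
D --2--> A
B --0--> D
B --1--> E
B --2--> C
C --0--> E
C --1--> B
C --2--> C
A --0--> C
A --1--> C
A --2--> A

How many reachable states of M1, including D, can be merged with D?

Every state is reachable, so we keep all 5.
Start with accepting vs non-accepting: {B} | {A,C,D,E}.
On input 1, block {A,C,D,E} splits into {A,D,E} and {C}.
On input 0, block {A,D,E} splits into {D,E} and {A}.
Stable partition: {B} | {D,E} | {C} | {A} — 4 equivalence classes.
State D belongs to the block {D,E}, which has 2 states.

2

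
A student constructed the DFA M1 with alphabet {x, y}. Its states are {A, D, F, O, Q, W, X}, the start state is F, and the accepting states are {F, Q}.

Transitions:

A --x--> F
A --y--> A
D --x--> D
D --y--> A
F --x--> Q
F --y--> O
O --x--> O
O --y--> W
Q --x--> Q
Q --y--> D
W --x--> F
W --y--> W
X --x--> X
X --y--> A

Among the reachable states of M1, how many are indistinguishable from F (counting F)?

States {X} cannot be reached from the start state, so discard them.
Start with accepting vs non-accepting: {F,Q} | {A,D,O,W}.
Refine {A,D,O,W} on symbol x: members go to different blocks, giving {D,O} and {A,W}.
The partition is now stable with 3 blocks: {F,Q} | {D,O} | {A,W}.
State F belongs to the block {F,Q}, which has 2 states.

2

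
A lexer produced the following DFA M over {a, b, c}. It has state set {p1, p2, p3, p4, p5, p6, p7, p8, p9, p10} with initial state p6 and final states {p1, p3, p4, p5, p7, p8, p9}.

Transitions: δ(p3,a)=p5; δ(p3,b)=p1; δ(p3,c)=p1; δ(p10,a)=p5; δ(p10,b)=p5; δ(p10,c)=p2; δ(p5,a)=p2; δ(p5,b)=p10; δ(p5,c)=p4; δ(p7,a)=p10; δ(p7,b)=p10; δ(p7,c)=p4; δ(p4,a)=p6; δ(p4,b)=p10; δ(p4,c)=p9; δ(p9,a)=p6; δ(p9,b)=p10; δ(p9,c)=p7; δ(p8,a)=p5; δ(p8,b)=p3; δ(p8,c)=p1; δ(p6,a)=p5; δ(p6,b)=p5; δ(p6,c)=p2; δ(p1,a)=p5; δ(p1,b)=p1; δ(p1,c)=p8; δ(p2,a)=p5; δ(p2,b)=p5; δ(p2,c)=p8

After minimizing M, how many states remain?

5

Every state is reachable, so we keep all 10.
P0 = {p1,p3,p4,p5,p7,p8,p9} | {p2,p6,p10}.
On input a, block {p1,p3,p4,p5,p7,p8,p9} splits into {p4,p5,p7,p9} and {p1,p3,p8}.
Refine {p2,p6,p10} on symbol c: members go to different blocks, giving {p6,p10} and {p2}.
On input a, block {p4,p5,p7,p9} splits into {p4,p7,p9} and {p5}.
No further refinement is possible. Final partition (5 blocks): {p4,p7,p9} | {p6,p10} | {p1,p3,p8} | {p2} | {p5}.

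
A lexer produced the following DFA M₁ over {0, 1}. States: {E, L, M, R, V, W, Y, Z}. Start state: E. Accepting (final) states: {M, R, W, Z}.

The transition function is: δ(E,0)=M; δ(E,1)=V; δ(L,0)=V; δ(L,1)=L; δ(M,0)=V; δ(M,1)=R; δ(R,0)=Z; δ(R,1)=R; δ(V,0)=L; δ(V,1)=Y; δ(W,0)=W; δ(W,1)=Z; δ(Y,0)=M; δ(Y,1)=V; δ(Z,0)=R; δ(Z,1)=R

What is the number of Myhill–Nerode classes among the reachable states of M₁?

First remove the unreachable states {W}; 7 states remain.
P0 = {M,R,Z} | {E,L,V,Y}.
Refine {M,R,Z} on symbol 0: members go to different blocks, giving {R,Z} and {M}.
Split {E,L,V,Y} by δ(·,0) → {L,V} and {E,Y}.
Refine {L,V} on symbol 1: members go to different blocks, giving {L} and {V}.
Stable partition: {R,Z} | {L} | {M} | {E,Y} | {V} — 5 equivalence classes.

5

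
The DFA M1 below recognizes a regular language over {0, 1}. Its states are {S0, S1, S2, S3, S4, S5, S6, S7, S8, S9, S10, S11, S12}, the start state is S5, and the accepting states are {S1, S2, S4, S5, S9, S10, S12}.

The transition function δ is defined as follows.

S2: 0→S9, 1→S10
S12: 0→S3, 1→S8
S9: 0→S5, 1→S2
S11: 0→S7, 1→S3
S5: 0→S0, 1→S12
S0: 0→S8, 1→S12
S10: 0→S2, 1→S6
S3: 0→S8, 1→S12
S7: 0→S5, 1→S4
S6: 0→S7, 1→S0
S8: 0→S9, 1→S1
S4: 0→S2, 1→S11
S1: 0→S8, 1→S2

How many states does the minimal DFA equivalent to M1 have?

10

All states are reachable from the start state.
Initial partition by acceptance: {S1,S2,S4,S5,S9,S10,S12} | {S0,S3,S6,S7,S8,S11}.
Split {S1,S2,S4,S5,S9,S10,S12} by δ(·,0) → {S2,S4,S9,S10} and {S1,S5,S12}.
Refine {S2,S4,S9,S10} on symbol 0: members go to different blocks, giving {S2,S4,S10} and {S9}.
Refine {S2,S4,S10} on symbol 0: members go to different blocks, giving {S4,S10} and {S2}.
Split {S0,S3,S6,S7,S8,S11} by δ(·,0) → {S0,S3,S6,S11} and {S7} and {S8}.
On input 0, block {S0,S3,S6,S11} splits into {S0,S3} and {S6,S11}.
Refine {S1,S5,S12} on symbol 0: members go to different blocks, giving {S5,S12} and {S1}.
On input 1, block {S5,S12} splits into {S5} and {S12}.
Stable partition: {S4,S10} | {S0,S3} | {S5} | {S9} | {S2} | {S7} | {S8} | {S6,S11} | {S1} | {S12} — 10 equivalence classes.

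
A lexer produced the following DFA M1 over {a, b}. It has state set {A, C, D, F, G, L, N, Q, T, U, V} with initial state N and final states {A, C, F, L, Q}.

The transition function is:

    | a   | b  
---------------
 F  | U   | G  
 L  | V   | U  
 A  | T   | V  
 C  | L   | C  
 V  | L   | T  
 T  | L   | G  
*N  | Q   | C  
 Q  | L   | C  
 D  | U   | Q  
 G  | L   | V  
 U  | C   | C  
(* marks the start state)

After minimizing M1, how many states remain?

Reachable states from the start: {C,G,L,N,Q,T,U,V}. Unreachable: {A,D,F} — drop them.
Initial partition by acceptance: {C,L,Q} | {G,N,T,U,V}.
On input a, block {C,L,Q} splits into {C,Q} and {L}.
Refine {G,N,T,U,V} on symbol a: members go to different blocks, giving {G,T,V} and {N,U}.
Stable partition: {C,Q} | {G,T,V} | {L} | {N,U} — 4 equivalence classes.

4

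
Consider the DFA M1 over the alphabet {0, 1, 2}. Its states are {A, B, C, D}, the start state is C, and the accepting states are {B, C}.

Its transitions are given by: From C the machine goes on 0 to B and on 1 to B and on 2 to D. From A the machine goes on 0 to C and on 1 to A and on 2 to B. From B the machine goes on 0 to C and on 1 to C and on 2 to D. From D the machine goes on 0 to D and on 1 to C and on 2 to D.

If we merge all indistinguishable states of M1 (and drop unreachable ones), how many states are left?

Reachable states from the start: {B,C,D}. Unreachable: {A} — drop them.
Start with accepting vs non-accepting: {B,C} | {D}.
No further refinement is possible. Final partition (2 blocks): {B,C} | {D}.

2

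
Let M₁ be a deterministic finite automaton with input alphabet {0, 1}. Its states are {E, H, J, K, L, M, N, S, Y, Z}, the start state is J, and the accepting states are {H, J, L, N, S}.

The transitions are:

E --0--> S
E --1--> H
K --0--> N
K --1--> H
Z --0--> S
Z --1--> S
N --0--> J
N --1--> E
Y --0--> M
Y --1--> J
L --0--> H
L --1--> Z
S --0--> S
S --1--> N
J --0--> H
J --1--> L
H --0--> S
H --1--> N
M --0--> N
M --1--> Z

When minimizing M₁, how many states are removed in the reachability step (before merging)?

Starting at J and following transitions, the reachable set is {E, H, J, L, N, S, Z}. That leaves K, M, Y unreachable — 3 in total.

3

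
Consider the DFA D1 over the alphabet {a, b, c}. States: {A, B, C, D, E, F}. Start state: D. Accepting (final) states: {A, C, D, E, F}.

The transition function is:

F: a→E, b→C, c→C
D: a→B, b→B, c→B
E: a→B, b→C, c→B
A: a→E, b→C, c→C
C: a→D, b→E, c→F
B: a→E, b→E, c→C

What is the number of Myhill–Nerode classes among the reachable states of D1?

5

Reachable states from the start: {B,C,D,E,F}. Unreachable: {A} — drop them.
Initial partition by acceptance: {C,D,E,F} | {B}.
Refine {C,D,E,F} on symbol a: members go to different blocks, giving {C,F} and {D,E}.
On input b, block {C,F} splits into {C} and {F}.
Split {D,E} by δ(·,b) → {D} and {E}.
The partition is now stable with 5 blocks: {C} | {B} | {D} | {F} | {E}.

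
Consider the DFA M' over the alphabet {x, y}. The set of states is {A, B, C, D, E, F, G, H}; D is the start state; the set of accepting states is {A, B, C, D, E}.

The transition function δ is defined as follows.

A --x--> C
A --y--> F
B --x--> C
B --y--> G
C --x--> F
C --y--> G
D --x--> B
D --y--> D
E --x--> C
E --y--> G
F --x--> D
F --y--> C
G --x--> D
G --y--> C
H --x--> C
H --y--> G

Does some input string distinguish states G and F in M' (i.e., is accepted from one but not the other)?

Reachable states from the start: {B,C,D,F,G}. Unreachable: {A,E,H} — drop them.
P0 = {B,C,D} | {F,G}.
Refine {B,C,D} on symbol x: members go to different blocks, giving {B,D} and {C}.
Split {B,D} by δ(·,x) → {B} and {D}.
Stable partition: {B} | {F,G} | {C} | {D} — 4 equivalence classes.
G and F lie in the same block of the stable partition, so they are equivalent — no string distinguishes them.

No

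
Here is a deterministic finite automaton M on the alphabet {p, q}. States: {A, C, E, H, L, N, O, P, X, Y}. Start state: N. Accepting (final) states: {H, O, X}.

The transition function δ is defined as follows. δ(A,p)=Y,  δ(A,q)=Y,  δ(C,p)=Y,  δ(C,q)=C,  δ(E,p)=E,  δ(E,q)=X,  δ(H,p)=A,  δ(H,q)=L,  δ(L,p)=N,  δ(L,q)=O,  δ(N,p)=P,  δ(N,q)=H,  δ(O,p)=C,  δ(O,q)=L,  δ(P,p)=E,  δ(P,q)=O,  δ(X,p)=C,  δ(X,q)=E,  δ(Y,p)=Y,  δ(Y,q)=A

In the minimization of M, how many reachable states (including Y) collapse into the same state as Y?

All states are reachable from the start state.
Start with accepting vs non-accepting: {H,O,X} | {A,C,E,L,N,P,Y}.
Refine {A,C,E,L,N,P,Y} on symbol q: members go to different blocks, giving {E,L,N,P} and {A,C,Y}.
Stable partition: {H,O,X} | {E,L,N,P} | {A,C,Y} — 3 equivalence classes.
State Y belongs to the block {A,C,Y}, which has 3 states.

3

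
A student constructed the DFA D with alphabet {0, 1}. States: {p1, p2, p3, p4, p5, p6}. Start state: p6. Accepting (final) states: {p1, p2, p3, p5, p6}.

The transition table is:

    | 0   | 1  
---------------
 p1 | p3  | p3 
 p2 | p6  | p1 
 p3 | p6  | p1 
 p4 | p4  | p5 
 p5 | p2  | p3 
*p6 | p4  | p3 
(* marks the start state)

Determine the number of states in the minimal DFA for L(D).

4

Every state is reachable, so we keep all 6.
Start with accepting vs non-accepting: {p1,p2,p3,p5,p6} | {p4}.
Split {p1,p2,p3,p5,p6} by δ(·,0) → {p1,p2,p3,p5} and {p6}.
Split {p1,p2,p3,p5} by δ(·,0) → {p1,p5} and {p2,p3}.
Stable partition: {p1,p5} | {p4} | {p6} | {p2,p3} — 4 equivalence classes.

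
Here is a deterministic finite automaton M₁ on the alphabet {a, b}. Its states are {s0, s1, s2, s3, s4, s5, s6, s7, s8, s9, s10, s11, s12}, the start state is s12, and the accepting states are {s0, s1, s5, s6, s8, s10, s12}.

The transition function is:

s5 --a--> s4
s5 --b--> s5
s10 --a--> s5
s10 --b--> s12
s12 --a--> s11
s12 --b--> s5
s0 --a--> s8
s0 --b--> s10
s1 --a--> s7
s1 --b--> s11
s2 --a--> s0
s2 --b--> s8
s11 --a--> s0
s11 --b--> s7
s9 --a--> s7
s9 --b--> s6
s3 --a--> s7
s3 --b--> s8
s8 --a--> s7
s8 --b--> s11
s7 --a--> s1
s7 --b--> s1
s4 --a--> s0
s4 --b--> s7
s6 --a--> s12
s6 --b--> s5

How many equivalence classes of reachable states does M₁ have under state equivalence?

6

Reachable states from the start: {s0,s1,s4,s5,s7,s8,s10,s11,s12}. Unreachable: {s2,s3,s6,s9} — drop them.
Start with accepting vs non-accepting: {s0,s1,s5,s8,s10,s12} | {s4,s7,s11}.
On input a, block {s0,s1,s5,s8,s10,s12} splits into {s1,s5,s8,s12} and {s0,s10}.
Split {s1,s5,s8,s12} by δ(·,b) → {s1,s8} and {s5,s12}.
Refine {s4,s7,s11} on symbol a: members go to different blocks, giving {s4,s11} and {s7}.
Split {s0,s10} by δ(·,a) → {s0} and {s10}.
No further refinement is possible. Final partition (6 blocks): {s1,s8} | {s4,s11} | {s0} | {s5,s12} | {s7} | {s10}.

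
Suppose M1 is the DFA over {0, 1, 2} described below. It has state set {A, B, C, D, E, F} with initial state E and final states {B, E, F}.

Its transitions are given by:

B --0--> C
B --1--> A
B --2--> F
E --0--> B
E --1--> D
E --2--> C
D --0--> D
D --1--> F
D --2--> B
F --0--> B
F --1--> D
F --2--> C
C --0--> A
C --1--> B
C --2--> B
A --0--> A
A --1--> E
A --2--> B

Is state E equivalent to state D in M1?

Every state is reachable, so we keep all 6.
P0 = {B,E,F} | {A,C,D}.
Refine {B,E,F} on symbol 0: members go to different blocks, giving {E,F} and {B}.
Refine {A,C,D} on symbol 1: members go to different blocks, giving {A,D} and {C}.
The partition is now stable with 4 blocks: {E,F} | {A,D} | {B} | {C}.
E and D end up in different blocks, so they are distinguishable. For instance, the string 'ε' is accepted from only E.

No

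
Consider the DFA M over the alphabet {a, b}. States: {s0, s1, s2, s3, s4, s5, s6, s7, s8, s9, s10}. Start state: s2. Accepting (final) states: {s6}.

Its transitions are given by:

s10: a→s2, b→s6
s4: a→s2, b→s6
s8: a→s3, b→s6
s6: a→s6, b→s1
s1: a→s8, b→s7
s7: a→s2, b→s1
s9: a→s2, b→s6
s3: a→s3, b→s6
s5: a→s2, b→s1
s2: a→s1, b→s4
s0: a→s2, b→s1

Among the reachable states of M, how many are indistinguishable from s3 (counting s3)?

2

Reachable states from the start: {s1,s2,s3,s4,s6,s7,s8}. Unreachable: {s0,s5,s9,s10} — drop them.
Initial partition by acceptance: {s6} | {s1,s2,s3,s4,s7,s8}.
On input b, block {s1,s2,s3,s4,s7,s8} splits into {s1,s2,s7} and {s3,s4,s8}.
Split {s1,s2,s7} by δ(·,a) → {s2,s7} and {s1}.
Refine {s2,s7} on symbol a: members go to different blocks, giving {s2} and {s7}.
On input a, block {s3,s4,s8} splits into {s3,s8} and {s4}.
No further refinement is possible. Final partition (6 blocks): {s6} | {s2} | {s3,s8} | {s1} | {s7} | {s4}.
The equivalence class containing s3 is {s3,s8}, of size 2.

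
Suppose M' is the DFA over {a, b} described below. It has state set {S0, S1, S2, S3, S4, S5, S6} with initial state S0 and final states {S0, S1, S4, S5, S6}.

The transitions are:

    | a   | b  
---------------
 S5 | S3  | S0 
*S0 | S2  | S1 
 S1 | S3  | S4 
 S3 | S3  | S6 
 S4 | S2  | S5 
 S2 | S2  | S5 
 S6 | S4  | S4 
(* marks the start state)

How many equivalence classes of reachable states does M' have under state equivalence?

Every state is reachable, so we keep all 7.
Start with accepting vs non-accepting: {S0,S1,S4,S5,S6} | {S2,S3}.
Split {S0,S1,S4,S5,S6} by δ(·,a) → {S0,S1,S4,S5} and {S6}.
Refine {S2,S3} on symbol b: members go to different blocks, giving {S2} and {S3}.
Split {S0,S1,S4,S5} by δ(·,a) → {S0,S4} and {S1,S5}.
No further refinement is possible. Final partition (5 blocks): {S0,S4} | {S2} | {S6} | {S3} | {S1,S5}.

5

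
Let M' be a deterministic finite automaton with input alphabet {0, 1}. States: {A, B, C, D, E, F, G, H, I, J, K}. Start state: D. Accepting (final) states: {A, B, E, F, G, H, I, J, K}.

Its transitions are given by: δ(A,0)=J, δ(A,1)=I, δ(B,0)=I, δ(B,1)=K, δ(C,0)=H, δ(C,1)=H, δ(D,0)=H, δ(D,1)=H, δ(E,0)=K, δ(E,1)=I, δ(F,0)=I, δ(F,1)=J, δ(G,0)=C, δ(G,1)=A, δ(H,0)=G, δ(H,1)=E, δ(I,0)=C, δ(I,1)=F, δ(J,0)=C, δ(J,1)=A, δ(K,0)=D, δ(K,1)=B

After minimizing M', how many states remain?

4

All states are reachable from the start state.
Initial partition by acceptance: {A,B,E,F,G,H,I,J,K} | {C,D}.
Split {A,B,E,F,G,H,I,J,K} by δ(·,0) → {A,B,E,F,H} and {G,I,J,K}.
On input 1, block {A,B,E,F,H} splits into {A,B,E,F} and {H}.
The partition is now stable with 4 blocks: {A,B,E,F} | {C,D} | {G,I,J,K} | {H}.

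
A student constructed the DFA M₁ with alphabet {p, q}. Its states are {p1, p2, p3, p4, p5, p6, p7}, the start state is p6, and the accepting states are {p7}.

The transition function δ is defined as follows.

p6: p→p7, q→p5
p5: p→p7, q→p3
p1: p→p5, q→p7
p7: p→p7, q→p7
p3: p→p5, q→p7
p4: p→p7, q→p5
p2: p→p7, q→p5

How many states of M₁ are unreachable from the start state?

3

Starting at p6 and following transitions, the reachable set is {p3, p5, p6, p7}. That leaves p1, p2, p4 unreachable — 3 in total.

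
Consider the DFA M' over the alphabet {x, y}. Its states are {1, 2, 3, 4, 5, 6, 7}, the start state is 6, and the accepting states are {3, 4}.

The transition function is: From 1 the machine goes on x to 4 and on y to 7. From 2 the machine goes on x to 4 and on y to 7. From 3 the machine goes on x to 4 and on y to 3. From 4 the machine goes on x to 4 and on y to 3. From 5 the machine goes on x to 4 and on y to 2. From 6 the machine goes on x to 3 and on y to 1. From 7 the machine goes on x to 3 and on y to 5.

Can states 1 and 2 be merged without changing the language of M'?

Yes

All states are reachable from the start state.
Start with accepting vs non-accepting: {3,4} | {1,2,5,6,7}.
The partition is now stable with 2 blocks: {3,4} | {1,2,5,6,7}.
1 and 2 lie in the same block of the stable partition, so they are equivalent — no string distinguishes them.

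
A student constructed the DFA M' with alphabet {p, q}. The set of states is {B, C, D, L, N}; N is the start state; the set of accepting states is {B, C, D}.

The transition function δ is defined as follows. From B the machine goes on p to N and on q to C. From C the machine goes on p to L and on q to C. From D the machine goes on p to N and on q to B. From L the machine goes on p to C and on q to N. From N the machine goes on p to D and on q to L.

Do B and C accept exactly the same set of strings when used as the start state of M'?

Every state is reachable, so we keep all 5.
Start with accepting vs non-accepting: {B,C,D} | {L,N}.
Stable partition: {B,C,D} | {L,N} — 2 equivalence classes.
B and C lie in the same block of the stable partition, so they are equivalent — no string distinguishes them.

Yes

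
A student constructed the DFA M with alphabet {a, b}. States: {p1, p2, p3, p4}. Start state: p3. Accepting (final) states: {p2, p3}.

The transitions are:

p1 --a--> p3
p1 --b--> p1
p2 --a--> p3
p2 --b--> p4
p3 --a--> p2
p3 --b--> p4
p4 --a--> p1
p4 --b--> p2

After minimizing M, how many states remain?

3

Every state is reachable, so we keep all 4.
Initial partition by acceptance: {p2,p3} | {p1,p4}.
On input a, block {p1,p4} splits into {p1} and {p4}.
The partition is now stable with 3 blocks: {p2,p3} | {p1} | {p4}.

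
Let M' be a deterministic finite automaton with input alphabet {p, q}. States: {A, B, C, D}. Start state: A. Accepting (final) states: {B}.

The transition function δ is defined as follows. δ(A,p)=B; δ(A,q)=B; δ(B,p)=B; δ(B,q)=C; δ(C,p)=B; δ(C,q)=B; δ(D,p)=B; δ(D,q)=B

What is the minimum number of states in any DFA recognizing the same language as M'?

Reachable states from the start: {A,B,C}. Unreachable: {D} — drop them.
P0 = {B} | {A,C}.
No further refinement is possible. Final partition (2 blocks): {B} | {A,C}.

2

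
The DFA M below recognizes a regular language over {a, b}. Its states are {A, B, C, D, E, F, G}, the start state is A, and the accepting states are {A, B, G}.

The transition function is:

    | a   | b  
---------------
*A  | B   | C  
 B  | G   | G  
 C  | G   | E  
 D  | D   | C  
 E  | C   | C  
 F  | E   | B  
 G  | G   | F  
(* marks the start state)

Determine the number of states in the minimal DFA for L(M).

6

First remove the unreachable states {D}; 6 states remain.
P0 = {A,B,G} | {C,E,F}.
Refine {A,B,G} on symbol b: members go to different blocks, giving {A,G} and {B}.
Refine {A,G} on symbol a: members go to different blocks, giving {A} and {G}.
On input a, block {C,E,F} splits into {E,F} and {C}.
Split {E,F} by δ(·,a) → {E} and {F}.
Stable partition: {A} | {E} | {B} | {G} | {C} | {F} — 6 equivalence classes.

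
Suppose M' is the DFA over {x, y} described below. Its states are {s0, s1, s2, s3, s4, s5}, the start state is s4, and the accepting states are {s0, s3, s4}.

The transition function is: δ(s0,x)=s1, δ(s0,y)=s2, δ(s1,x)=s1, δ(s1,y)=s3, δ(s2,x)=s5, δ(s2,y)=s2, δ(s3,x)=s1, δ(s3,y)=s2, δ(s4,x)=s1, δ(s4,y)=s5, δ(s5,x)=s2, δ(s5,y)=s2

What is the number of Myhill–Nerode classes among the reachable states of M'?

States {s0} cannot be reached from the start state, so discard them.
Start with accepting vs non-accepting: {s3,s4} | {s1,s2,s5}.
Split {s1,s2,s5} by δ(·,y) → {s2,s5} and {s1}.
Stable partition: {s3,s4} | {s2,s5} | {s1} — 3 equivalence classes.

3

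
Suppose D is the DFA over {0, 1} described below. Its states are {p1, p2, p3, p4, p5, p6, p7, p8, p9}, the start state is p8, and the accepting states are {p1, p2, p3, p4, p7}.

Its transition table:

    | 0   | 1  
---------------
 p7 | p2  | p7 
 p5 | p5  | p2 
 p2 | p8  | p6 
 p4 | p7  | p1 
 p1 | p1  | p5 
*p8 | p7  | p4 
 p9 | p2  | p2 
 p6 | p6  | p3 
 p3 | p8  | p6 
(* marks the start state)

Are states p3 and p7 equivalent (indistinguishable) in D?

No

States {p9} cannot be reached from the start state, so discard them.
Initial partition by acceptance: {p1,p2,p3,p4,p7} | {p5,p6,p8}.
Split {p1,p2,p3,p4,p7} by δ(·,0) → {p1,p4,p7} and {p2,p3}.
On input 0, block {p1,p4,p7} splits into {p1,p4} and {p7}.
Refine {p1,p4} on symbol 0: members go to different blocks, giving {p1} and {p4}.
Refine {p5,p6,p8} on symbol 0: members go to different blocks, giving {p5,p6} and {p8}.
The partition is now stable with 6 blocks: {p1} | {p5,p6} | {p2,p3} | {p7} | {p4} | {p8}.
p3 and p7 end up in different blocks, so they are distinguishable. For instance, the string '0' is accepted from only p7.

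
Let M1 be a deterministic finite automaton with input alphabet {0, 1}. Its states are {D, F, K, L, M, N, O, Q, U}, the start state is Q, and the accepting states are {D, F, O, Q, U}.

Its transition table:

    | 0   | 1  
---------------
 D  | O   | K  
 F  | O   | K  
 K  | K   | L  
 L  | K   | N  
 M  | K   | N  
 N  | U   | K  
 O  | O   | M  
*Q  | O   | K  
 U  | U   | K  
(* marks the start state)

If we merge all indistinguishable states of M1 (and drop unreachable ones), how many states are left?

6

First remove the unreachable states {D,F}; 7 states remain.
Start with accepting vs non-accepting: {O,Q,U} | {K,L,M,N}.
Refine {K,L,M,N} on symbol 0: members go to different blocks, giving {K,L,M} and {N}.
Split {K,L,M} by δ(·,1) → {L,M} and {K}.
Refine {O,Q,U} on symbol 1: members go to different blocks, giving {Q,U} and {O}.
Refine {Q,U} on symbol 0: members go to different blocks, giving {Q} and {U}.
No further refinement is possible. Final partition (6 blocks): {Q} | {L,M} | {N} | {K} | {O} | {U}.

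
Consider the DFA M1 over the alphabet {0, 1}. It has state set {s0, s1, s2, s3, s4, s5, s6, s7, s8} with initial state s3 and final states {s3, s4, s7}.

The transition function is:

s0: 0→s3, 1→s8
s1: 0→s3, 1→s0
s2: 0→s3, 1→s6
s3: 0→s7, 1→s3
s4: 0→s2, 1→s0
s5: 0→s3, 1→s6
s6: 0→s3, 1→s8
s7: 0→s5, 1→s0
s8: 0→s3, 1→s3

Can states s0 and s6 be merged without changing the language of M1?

Yes

First remove the unreachable states {s1,s2,s4}; 6 states remain.
Start with accepting vs non-accepting: {s3,s7} | {s0,s5,s6,s8}.
On input 0, block {s3,s7} splits into {s3} and {s7}.
On input 1, block {s0,s5,s6,s8} splits into {s0,s5,s6} and {s8}.
Refine {s0,s5,s6} on symbol 1: members go to different blocks, giving {s0,s6} and {s5}.
No further refinement is possible. Final partition (5 blocks): {s3} | {s0,s6} | {s7} | {s8} | {s5}.
s0 and s6 lie in the same block of the stable partition, so they are equivalent — no string distinguishes them.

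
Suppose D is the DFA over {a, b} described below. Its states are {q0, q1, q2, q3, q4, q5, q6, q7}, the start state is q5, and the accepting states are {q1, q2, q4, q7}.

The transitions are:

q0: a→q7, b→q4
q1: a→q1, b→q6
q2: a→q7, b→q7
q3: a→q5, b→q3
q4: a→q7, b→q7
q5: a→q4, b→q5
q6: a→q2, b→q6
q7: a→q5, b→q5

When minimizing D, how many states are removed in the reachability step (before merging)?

5

No path from q5 leads to q0, q1, q2, q3, q6; the other 3 states are all reachable.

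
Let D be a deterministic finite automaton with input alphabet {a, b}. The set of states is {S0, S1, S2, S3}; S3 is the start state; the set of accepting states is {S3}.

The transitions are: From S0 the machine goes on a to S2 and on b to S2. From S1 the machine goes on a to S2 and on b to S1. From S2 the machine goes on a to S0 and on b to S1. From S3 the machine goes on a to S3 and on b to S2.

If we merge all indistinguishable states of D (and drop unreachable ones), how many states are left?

Start with accepting vs non-accepting: {S3} | {S0,S1,S2}.
Stable partition: {S3} | {S0,S1,S2} — 2 equivalence classes.

2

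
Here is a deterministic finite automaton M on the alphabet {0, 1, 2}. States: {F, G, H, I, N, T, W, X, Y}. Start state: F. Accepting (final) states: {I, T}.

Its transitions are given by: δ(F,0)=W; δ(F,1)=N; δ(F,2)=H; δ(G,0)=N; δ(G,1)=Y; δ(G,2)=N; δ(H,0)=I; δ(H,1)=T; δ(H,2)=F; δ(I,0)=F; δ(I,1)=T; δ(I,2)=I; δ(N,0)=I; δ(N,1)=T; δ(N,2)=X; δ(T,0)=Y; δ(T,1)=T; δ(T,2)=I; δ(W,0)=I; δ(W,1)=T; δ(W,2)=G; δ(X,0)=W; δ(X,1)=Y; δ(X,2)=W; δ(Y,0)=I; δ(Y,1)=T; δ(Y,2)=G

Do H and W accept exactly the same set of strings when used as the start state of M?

Yes

Every state is reachable, so we keep all 9.
Start with accepting vs non-accepting: {I,T} | {F,G,H,N,W,X,Y}.
Refine {F,G,H,N,W,X,Y} on symbol 0: members go to different blocks, giving {H,N,W,Y} and {F,G,X}.
Refine {I,T} on symbol 0: members go to different blocks, giving {I} and {T}.
Stable partition: {I} | {H,N,W,Y} | {F,G,X} | {T} — 4 equivalence classes.
H and W lie in the same block of the stable partition, so they are equivalent — no string distinguishes them.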